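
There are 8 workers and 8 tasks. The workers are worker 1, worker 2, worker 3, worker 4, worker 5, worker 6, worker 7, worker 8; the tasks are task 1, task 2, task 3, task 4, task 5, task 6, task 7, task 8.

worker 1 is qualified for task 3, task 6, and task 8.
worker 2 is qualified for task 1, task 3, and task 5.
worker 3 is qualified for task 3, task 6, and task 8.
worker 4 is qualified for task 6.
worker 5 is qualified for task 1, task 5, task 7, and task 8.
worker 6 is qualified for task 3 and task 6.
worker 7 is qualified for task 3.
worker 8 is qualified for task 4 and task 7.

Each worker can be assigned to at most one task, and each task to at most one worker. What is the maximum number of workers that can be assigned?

6

One maximum matching: worker 1–task 3, worker 2–task 5, worker 3–task 8, worker 4–task 6, worker 5–task 1, worker 8–task 7.
The set {worker 1, worker 3, worker 4, worker 6, worker 7} has only 3 neighbours ({task 3, task 6, task 8}), so by Hall's theorem at most 6 of the 8 workers can be matched.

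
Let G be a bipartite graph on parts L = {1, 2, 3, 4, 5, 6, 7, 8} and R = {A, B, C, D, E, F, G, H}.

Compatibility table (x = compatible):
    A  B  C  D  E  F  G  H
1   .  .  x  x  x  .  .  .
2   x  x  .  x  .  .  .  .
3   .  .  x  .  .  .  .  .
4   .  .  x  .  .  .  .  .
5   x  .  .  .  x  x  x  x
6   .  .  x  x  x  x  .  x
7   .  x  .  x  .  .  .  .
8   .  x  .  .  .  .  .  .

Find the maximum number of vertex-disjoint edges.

A valid assignment of size 7: 1-E, 2-A, 3-C, 5-G, 6-H, 7-D, 8-B.
The set {3, 4} has only 1 neighbour ({C}), so by Hall's theorem at most 7 of the 8 left vertices can be matched.

7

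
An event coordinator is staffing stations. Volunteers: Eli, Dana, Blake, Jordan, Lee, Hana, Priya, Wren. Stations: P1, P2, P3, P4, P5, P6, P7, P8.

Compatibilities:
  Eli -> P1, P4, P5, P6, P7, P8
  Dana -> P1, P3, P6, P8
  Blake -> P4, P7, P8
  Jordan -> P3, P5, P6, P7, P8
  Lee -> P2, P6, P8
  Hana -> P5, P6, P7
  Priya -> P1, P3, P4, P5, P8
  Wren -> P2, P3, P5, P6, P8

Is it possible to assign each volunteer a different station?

Yes

A valid assignment of size 8: Eli–P1, Dana–P6, Blake–P4, Jordan–P7, Lee–P2, Hana–P5, Priya–P8, Wren–P3.
All 8 volunteers are covered.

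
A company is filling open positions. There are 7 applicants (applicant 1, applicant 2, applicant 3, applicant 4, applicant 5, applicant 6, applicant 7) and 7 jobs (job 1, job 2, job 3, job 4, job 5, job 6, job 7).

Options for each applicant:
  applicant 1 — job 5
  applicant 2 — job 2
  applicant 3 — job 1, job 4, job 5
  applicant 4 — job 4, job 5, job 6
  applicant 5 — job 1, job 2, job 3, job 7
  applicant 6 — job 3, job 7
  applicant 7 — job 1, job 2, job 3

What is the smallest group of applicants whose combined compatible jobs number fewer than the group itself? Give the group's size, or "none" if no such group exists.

A matching saturating every applicant exists, for instance applicant 1→job 5, applicant 2→job 2, applicant 3→job 4, applicant 4→job 6, applicant 5→job 3, applicant 6→job 7, applicant 7→job 1.
By Hall's marriage theorem, this means |N(S)| ≥ |S| for every subset S, so no violating subset exists.

none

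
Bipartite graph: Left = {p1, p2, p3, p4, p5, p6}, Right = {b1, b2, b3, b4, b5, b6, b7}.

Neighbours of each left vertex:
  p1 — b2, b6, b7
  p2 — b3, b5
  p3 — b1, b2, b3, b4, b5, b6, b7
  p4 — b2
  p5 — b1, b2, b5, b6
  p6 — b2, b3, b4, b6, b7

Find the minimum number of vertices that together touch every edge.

A maximum matching has 6 edges (e.g. p1–b6, p2–b3, p3–b1, p4–b2, p5–b5, p6–b7).
By König's theorem the minimum vertex cover has the same size. One such cover is {p1, p2, p3, p4, p5, p6}.

6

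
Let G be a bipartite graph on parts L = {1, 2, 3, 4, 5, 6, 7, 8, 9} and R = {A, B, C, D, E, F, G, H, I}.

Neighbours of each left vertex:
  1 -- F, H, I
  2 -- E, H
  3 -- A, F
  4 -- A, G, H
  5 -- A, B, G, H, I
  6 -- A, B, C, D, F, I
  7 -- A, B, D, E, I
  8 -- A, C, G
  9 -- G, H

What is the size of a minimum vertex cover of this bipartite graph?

9

A maximum matching has 9 edges (e.g. 1–I, 2–E, 3–F, 4–H, 5–A, 6–D, 7–B, 8–C, 9–G).
By König's theorem the minimum vertex cover has the same size. One such cover is {1, 2, 3, 4, 5, 6, 7, 8, 9}.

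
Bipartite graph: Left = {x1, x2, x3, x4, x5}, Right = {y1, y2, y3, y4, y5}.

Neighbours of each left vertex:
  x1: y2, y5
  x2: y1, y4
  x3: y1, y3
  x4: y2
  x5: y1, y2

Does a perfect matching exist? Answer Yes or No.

For example, pair x1→y5, x2→y4, x3→y3, x4→y2, x5→y1.
All 5 left vertices are covered.

Yes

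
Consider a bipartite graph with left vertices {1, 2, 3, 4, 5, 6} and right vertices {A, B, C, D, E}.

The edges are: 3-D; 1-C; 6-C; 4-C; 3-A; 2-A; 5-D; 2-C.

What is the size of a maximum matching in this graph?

3

For example, pair 1→C, 2→A, 3→D.
The set {1, 2, 3, 4, 5, 6} has only 3 neighbours ({A, C, D}), so by Hall's theorem at most 3 of the 6 left vertices can be matched.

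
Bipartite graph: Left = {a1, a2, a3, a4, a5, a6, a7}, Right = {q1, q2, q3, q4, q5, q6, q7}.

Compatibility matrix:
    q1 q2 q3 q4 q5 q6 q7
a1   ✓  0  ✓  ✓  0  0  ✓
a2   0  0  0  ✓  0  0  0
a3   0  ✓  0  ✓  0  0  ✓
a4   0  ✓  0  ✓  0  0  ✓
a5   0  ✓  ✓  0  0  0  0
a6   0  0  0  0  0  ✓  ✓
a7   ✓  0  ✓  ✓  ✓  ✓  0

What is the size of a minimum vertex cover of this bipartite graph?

7

{a1, a2, a3, a4, a5, a6, a7} is a vertex cover of size 7: every edge has an endpoint in this set.
No smaller cover exists because a1–q1, a2–q4, a3–q7, a4–q2, a5–q3, a6–q6, a7–q5 is a matching of size 7, and a cover must include an endpoint of each of these disjoint edges (König's theorem).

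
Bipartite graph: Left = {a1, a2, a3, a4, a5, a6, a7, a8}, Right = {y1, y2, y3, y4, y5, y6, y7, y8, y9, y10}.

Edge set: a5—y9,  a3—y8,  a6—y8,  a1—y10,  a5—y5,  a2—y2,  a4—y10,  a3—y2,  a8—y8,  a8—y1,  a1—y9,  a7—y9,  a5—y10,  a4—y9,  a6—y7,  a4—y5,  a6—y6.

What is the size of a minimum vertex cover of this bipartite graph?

7

{a2, a3, a6, a8, y5, y9, y10} is a vertex cover of size 7: every edge has an endpoint in this set.
No smaller cover exists because a1–y9, a2–y2, a3–y8, a4–y5, a5–y10, a6–y7, a8–y1 is a matching of size 7, and a cover must include an endpoint of each of these disjoint edges (König's theorem).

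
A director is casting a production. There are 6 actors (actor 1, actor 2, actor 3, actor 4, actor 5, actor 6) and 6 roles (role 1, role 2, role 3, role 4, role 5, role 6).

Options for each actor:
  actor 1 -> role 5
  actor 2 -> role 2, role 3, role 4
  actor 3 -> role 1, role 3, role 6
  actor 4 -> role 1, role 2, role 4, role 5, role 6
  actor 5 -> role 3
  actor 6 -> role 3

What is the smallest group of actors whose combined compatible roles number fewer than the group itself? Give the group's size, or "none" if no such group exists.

Take S = {actor 5, actor 6}. Its neighbourhood is {role 3}, so |N(S)| = 1 < |S| = 2.
No single vertex violates Hall's condition since each has at least one neighbour, so 2 is the minimum.

2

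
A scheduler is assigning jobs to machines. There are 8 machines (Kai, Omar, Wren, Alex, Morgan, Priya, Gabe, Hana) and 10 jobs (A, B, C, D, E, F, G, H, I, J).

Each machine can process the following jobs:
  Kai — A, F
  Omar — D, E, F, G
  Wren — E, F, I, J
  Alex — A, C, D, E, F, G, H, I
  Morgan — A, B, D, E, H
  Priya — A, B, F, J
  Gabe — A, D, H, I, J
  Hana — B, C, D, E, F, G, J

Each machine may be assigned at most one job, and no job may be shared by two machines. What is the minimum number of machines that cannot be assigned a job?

0

For example, pair Kai–F, Omar–D, Wren–I, Alex–G, Morgan–E, Priya–B, Gabe–A, Hana–J.
This saturates every machine, so 8 is the maximum.
That matches 8 of the 8, leaving 0 unmatched; no matching can do better.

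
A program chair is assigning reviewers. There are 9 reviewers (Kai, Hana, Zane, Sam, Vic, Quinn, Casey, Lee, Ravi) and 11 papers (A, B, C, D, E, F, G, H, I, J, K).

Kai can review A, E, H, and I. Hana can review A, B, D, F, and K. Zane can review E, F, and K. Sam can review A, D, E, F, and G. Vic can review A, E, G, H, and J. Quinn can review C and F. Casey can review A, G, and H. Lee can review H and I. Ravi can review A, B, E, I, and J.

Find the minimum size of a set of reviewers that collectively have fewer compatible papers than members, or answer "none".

A matching saturating every reviewer exists, for instance Kai→E, Hana→K, Zane→F, Sam→A, Vic→G, Quinn→C, Casey→H, Lee→I, Ravi→J.
By Hall's marriage theorem, this means |N(S)| ≥ |S| for every subset S, so no violating subset exists.

none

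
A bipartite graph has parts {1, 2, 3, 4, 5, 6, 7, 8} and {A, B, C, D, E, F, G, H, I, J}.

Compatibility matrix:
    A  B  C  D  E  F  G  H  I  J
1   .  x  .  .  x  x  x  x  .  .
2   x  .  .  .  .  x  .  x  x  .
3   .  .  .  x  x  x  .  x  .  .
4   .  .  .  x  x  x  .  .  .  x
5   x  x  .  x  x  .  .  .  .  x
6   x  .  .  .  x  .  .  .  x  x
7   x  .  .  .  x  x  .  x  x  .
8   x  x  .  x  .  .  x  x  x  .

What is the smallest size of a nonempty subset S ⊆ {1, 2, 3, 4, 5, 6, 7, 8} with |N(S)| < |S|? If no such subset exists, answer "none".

none

A matching saturating every left vertex exists, for instance 1→E, 2→F, 3→D, 4→J, 5→A, 6→I, 7→H, 8→G.
By Hall's marriage theorem, this means |N(S)| ≥ |S| for every subset S, so no violating subset exists.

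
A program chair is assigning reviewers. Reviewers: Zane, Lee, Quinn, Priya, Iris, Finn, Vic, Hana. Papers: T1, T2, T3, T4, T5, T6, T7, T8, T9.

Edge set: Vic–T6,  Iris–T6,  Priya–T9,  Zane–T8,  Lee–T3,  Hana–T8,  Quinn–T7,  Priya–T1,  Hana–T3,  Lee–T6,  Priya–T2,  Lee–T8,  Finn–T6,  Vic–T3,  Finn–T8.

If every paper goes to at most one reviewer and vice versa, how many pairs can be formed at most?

5

A valid assignment of size 5: Zane→T8, Lee→T3, Quinn→T7, Priya→T9, Iris→T6.
The set {Zane, Lee, Iris, Finn, Vic, Hana} has only 3 neighbours ({T3, T6, T8}), so by Hall's theorem at most 5 of the 8 reviewers can be matched.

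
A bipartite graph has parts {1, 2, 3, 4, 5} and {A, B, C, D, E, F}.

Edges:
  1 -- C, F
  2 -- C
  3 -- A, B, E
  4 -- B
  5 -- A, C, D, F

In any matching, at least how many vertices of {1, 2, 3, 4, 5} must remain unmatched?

For example, pair 1-F, 2-C, 3-E, 4-B, 5-D.
All 5 left vertices are matched, so no larger matching exists.
That matches 5 of the 5, leaving 0 unmatched; no matching can do better.

0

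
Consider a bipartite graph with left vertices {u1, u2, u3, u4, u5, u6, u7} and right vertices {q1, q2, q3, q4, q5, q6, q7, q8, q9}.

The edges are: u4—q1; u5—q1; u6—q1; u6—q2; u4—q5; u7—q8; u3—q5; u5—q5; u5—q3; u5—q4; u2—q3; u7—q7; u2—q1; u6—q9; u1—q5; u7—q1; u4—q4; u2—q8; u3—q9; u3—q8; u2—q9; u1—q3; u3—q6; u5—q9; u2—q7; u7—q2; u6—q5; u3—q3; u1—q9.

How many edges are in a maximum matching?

7

A valid assignment of size 7: u1–q5, u2–q7, u3–q6, u4–q4, u5–q9, u6–q2, u7–q8.
All 7 left vertices are matched, so no larger matching exists.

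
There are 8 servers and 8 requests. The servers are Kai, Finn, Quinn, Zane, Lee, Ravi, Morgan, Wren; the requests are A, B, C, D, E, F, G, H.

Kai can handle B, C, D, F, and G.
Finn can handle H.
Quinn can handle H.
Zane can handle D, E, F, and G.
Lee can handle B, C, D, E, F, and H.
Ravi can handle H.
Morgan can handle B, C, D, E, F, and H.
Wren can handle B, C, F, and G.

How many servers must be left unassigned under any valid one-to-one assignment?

One maximum matching: Kai→G, Finn→H, Zane→D, Lee→E, Morgan→F, Wren→B.
The set {Finn, Quinn, Ravi} has only 1 neighbour ({H}), so by Hall's theorem at most 6 of the 8 servers can be matched.
That matches 6 of the 8, leaving 2 unmatched; no matching can do better.

2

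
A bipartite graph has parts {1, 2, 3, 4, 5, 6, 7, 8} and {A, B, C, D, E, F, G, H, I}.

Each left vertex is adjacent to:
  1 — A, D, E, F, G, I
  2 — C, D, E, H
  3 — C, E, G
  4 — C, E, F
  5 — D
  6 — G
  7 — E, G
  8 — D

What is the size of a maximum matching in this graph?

A valid assignment of size 7: 1→A, 2→H, 3→C, 4→F, 5→D, 6→G, 7→E.
The set {5, 8} has only 1 neighbour ({D}), so by Hall's theorem at most 7 of the 8 left vertices can be matched.

7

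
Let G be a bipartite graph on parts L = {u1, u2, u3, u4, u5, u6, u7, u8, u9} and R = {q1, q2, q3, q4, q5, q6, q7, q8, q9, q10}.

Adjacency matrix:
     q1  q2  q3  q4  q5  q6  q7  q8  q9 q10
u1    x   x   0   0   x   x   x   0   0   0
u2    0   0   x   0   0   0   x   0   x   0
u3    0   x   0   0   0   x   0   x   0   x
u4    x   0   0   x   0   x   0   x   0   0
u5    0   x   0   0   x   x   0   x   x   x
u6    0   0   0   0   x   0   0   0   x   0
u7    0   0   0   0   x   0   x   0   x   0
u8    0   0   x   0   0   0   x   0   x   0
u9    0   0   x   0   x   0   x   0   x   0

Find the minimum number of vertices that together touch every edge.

A maximum matching has 8 edges (e.g. u1–q6, u2–q3, u3–q2, u4–q4, u5–q8, u6–q9, u7–q5, u8–q7).
By König's theorem the minimum vertex cover has the same size. One such cover is {u1, u3, u4, u5, q3, q5, q7, q9}.

8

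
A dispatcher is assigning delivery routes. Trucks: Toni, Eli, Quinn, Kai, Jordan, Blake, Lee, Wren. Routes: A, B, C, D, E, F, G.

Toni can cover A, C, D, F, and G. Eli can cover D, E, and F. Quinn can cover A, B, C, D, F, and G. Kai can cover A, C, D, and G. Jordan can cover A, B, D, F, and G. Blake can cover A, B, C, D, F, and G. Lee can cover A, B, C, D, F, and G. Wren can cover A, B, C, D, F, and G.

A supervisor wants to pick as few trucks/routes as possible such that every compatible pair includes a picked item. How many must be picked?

7

{Eli, A, B, C, D, F, G} is a vertex cover of size 7: every edge has an endpoint in this set.
No smaller cover exists because Toni–D, Eli–E, Quinn–F, Kai–C, Jordan–B, Blake–A, Lee–G is a matching of size 7, and a cover must include an endpoint of each of these disjoint edges (König's theorem).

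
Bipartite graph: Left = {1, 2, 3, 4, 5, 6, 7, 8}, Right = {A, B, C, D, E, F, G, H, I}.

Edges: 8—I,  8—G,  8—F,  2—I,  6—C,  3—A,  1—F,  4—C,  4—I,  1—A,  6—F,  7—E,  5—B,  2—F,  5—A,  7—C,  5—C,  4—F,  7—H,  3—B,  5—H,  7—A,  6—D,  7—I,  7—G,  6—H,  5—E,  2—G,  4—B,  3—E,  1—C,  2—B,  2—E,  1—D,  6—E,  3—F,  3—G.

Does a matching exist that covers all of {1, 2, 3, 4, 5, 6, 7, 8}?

A valid assignment of size 8: 1→C, 2→I, 3→G, 4→B, 5→E, 6→H, 7→A, 8→F.
Every left vertex is matched, so this matching saturates all of them.

Yes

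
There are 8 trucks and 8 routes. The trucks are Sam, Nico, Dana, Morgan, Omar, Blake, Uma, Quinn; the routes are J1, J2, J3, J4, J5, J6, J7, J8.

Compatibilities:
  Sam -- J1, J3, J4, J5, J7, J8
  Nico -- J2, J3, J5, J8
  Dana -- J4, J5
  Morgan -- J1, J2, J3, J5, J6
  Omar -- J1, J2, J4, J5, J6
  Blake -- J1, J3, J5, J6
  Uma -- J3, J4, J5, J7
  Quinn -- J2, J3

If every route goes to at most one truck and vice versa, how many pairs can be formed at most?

8

For example, pair Sam-J1, Nico-J8, Dana-J4, Morgan-J2, Omar-J6, Blake-J5, Uma-J7, Quinn-J3.
This saturates every truck, so 8 is the maximum.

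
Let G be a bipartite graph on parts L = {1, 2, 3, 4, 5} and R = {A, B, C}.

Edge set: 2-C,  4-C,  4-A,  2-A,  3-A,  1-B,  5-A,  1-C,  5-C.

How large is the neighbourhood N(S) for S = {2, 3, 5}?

The union of neighbours of {2, 3, 5} is {A, C}, which has 2 elements.
Since |N(S)| = 2 < |S| = 3, Hall's condition fails for this subset.

2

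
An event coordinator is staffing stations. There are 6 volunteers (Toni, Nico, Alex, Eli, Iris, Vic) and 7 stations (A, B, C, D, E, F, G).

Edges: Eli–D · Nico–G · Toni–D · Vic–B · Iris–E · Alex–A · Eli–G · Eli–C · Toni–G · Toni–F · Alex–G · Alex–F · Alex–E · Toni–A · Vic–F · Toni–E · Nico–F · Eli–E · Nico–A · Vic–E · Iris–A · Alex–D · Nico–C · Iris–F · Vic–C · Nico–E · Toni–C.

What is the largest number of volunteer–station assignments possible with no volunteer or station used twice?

One maximum matching: Toni–G, Nico–F, Alex–A, Eli–C, Iris–E, Vic–B.
All 6 volunteers are matched, so no larger matching exists.

6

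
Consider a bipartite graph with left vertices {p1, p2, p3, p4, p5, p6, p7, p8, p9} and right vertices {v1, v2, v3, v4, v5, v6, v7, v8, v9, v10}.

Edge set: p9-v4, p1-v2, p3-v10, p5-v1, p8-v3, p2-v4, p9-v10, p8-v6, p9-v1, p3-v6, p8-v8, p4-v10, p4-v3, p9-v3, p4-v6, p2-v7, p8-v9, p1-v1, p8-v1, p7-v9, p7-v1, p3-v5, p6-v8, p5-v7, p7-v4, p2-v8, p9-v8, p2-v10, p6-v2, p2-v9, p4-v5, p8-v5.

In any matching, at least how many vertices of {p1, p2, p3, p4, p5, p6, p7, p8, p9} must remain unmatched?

0

One maximum matching: p1-v1, p2-v8, p3-v5, p4-v6, p5-v7, p6-v2, p7-v4, p8-v3, p9-v10.
All 9 left vertices are matched, so no larger matching exists.
That matches 9 of the 9, leaving 0 unmatched; no matching can do better.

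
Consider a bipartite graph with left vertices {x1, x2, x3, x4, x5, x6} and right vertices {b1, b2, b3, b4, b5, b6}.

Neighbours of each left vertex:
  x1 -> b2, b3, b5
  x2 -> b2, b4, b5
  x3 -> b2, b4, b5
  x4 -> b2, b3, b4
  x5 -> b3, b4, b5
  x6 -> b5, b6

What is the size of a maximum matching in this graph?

One maximum matching: x1–b2, x2–b4, x3–b5, x4–b3, x6–b6.
The set {x1, x2, x3, x4, x5} has only 4 neighbours ({b2, b3, b4, b5}), so by Hall's theorem at most 5 of the 6 left vertices can be matched.

5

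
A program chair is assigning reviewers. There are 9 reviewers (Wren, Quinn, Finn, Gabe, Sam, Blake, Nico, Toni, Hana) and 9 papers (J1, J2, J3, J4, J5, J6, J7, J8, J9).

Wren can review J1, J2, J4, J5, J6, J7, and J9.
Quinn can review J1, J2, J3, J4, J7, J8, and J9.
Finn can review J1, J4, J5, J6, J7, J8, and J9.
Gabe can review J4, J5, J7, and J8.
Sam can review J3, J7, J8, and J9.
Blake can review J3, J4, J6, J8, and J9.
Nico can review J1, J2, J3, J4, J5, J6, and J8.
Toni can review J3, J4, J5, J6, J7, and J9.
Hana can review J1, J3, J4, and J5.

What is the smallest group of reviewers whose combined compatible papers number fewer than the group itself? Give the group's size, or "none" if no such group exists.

none

A matching saturating every reviewer exists, for instance Wren→J2, Quinn→J4, Finn→J7, Gabe→J5, Sam→J8, Blake→J6, Nico→J1, Toni→J9, Hana→J3.
By Hall's marriage theorem, this means |N(S)| ≥ |S| for every subset S, so no violating subset exists.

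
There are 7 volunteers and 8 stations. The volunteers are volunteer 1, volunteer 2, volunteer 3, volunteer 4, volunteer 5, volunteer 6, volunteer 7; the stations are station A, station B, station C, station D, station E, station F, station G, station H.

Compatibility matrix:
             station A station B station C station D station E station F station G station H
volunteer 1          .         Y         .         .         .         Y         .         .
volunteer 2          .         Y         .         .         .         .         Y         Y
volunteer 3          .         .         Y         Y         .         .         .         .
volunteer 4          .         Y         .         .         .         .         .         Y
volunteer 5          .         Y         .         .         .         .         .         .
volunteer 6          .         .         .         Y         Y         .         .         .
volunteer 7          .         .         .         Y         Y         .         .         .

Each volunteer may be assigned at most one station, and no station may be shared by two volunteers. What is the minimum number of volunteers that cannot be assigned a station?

One maximum matching: volunteer 1–station F, volunteer 2–station G, volunteer 3–station C, volunteer 4–station H, volunteer 5–station B, volunteer 6–station E, volunteer 7–station D.
All 7 volunteers are matched, so no larger matching exists.
That matches 7 of the 7, leaving 0 unmatched; no matching can do better.

0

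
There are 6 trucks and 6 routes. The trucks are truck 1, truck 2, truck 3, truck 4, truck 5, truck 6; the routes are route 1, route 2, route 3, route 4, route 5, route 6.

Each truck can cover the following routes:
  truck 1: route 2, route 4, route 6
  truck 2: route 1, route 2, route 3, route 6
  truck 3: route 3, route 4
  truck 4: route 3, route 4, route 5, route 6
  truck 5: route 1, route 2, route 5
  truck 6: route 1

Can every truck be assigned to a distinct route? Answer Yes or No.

Yes

For example, pair truck 1→route 6, truck 2→route 2, truck 3→route 3, truck 4→route 4, truck 5→route 5, truck 6→route 1.
Every truck is matched, so this is a perfect matching.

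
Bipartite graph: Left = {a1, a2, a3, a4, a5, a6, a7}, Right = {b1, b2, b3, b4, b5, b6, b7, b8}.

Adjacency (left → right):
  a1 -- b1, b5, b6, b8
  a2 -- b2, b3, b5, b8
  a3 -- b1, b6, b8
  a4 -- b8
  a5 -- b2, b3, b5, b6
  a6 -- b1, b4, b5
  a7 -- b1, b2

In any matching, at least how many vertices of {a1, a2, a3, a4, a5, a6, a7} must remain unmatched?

0

One maximum matching: a1-b5, a2-b3, a3-b1, a4-b8, a5-b6, a6-b4, a7-b2.
This saturates every left vertex, so 7 is the maximum.
That matches 7 of the 7, leaving 0 unmatched; no matching can do better.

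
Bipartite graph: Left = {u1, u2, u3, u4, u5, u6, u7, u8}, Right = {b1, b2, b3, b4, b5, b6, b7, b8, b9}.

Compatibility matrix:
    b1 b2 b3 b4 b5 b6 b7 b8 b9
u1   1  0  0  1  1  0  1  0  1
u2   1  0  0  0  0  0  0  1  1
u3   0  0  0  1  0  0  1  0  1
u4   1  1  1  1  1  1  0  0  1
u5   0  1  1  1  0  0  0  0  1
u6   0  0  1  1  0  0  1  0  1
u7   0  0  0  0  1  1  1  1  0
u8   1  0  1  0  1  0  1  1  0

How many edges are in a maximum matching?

8

For example, pair u1-b1, u2-b9, u3-b4, u4-b5, u5-b2, u6-b3, u7-b8, u8-b7.
This saturates every left vertex, so 8 is the maximum.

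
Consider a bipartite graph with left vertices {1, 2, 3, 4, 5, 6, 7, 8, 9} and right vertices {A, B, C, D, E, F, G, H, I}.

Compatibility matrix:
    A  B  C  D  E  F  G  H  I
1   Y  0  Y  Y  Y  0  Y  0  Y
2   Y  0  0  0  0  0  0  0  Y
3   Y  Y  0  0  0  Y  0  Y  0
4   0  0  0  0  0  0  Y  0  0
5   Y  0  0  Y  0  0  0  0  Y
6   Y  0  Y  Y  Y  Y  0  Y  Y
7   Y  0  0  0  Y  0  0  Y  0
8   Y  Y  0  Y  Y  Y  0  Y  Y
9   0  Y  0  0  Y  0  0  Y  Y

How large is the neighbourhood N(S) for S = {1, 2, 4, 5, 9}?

8

The union of neighbours of {1, 2, 4, 5, 9} is {A, B, C, D, E, G, H, I}, which has 8 elements.
Since |N(S)| = 8 ≥ |S| = 5, Hall's condition holds for this subset.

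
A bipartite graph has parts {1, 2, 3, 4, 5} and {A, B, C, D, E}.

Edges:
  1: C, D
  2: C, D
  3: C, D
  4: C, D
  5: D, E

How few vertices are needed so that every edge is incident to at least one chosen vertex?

3

{5, C, D} is a vertex cover of size 3: every edge has an endpoint in this set.
No smaller cover exists because 1–D, 2–C, 5–E is a matching of size 3, and a cover must include an endpoint of each of these disjoint edges (König's theorem).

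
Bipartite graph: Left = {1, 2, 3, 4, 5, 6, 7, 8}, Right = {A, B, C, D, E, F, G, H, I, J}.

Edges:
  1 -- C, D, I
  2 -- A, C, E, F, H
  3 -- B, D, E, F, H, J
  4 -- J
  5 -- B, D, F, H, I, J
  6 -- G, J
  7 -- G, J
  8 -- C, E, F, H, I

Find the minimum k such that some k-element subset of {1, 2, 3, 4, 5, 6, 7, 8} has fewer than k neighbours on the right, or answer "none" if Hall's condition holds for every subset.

Take S = {4, 6, 7}. Its neighbourhood is {G, J}, so |N(S)| = 2 < |S| = 3.
Every subset of size less than 3 has at least as many neighbours as members, so 3 is the minimum.

3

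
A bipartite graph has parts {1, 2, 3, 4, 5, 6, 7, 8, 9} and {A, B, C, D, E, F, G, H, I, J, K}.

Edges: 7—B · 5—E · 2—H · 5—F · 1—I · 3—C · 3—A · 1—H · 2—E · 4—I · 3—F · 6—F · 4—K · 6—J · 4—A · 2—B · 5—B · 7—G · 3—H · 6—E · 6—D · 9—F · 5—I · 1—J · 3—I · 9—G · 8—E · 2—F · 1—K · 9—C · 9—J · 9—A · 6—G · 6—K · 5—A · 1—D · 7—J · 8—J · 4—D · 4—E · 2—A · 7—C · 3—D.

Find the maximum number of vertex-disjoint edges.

For example, pair 1-K, 2-H, 3-F, 4-A, 5-B, 6-G, 7-C, 8-E, 9-J.
All 9 left vertices are matched, so no larger matching exists.

9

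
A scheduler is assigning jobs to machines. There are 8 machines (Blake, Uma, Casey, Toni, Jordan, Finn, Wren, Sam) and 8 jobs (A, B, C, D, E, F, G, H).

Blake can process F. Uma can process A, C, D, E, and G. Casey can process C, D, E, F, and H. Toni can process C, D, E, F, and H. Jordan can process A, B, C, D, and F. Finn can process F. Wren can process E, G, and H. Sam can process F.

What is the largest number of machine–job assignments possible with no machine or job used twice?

A valid assignment of size 6: Blake-F, Uma-G, Casey-D, Toni-H, Jordan-A, Wren-E.
The set {Blake, Finn, Sam} has only 1 neighbour ({F}), so by Hall's theorem at most 6 of the 8 machines can be matched.

6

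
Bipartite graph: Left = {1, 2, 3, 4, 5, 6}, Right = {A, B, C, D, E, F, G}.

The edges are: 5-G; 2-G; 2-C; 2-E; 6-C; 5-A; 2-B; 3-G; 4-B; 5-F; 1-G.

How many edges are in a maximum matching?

5

One maximum matching: 1-G, 2-E, 4-B, 5-F, 6-C.
The set {1, 3} has only 1 neighbour ({G}), so by Hall's theorem at most 5 of the 6 left vertices can be matched.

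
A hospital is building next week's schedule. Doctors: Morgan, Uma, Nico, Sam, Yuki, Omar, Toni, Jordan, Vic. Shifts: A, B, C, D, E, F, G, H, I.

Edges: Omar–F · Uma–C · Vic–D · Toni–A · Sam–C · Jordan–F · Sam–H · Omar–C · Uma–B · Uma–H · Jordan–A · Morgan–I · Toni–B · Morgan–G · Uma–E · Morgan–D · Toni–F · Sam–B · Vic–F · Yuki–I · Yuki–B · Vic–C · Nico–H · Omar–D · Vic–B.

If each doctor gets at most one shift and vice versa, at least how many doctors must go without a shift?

One maximum matching: Morgan-G, Uma-E, Nico-H, Sam-C, Yuki-I, Omar-D, Toni-A, Jordan-F, Vic-B.
All 9 doctors are matched, so no larger matching exists.
That matches 9 of the 9, leaving 0 unmatched; no matching can do better.

0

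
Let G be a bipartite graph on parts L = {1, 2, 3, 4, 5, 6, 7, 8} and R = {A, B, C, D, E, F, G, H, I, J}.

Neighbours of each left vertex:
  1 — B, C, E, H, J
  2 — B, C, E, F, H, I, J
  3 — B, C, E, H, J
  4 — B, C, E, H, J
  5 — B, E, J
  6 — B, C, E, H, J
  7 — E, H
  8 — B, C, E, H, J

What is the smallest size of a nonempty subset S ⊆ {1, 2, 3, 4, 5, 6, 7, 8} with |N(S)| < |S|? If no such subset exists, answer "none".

Take S = {1, 3, 4, 5, 6, 7}. Its neighbourhood is {B, C, E, H, J}, so |N(S)| = 5 < |S| = 6.
Every subset of size less than 6 has at least as many neighbours as members, so 6 is the minimum.

6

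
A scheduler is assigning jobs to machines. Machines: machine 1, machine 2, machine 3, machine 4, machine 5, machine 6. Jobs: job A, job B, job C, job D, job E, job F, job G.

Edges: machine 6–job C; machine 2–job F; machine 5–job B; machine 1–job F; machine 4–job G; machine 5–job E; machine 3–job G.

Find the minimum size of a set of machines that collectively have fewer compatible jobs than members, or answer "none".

Take S = {machine 1, machine 2}. Its neighbourhood is {job F}, so |N(S)| = 1 < |S| = 2.
No single vertex violates Hall's condition since each has at least one neighbour, so 2 is the minimum.

2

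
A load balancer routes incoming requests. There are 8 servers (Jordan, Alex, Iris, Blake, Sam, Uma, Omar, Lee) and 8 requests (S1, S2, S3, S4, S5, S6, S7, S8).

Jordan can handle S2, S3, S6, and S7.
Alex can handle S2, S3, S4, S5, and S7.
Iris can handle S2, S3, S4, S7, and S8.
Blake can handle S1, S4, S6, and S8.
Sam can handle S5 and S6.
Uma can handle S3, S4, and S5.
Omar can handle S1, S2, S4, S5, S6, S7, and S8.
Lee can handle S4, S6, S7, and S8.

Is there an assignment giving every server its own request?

Yes

For example, pair Jordan–S2, Alex–S7, Iris–S8, Blake–S6, Sam–S5, Uma–S3, Omar–S1, Lee–S4.
All 8 servers are covered.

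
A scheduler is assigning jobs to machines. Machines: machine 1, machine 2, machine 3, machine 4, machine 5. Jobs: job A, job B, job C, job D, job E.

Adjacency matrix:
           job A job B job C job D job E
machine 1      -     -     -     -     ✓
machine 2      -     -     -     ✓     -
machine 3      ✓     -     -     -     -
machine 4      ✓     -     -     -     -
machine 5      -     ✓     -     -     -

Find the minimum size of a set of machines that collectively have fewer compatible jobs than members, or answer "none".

2

Take S = {machine 3, machine 4}. Its neighbourhood is {job A}, so |N(S)| = 1 < |S| = 2.
No single vertex violates Hall's condition since each has at least one neighbour, so 2 is the minimum.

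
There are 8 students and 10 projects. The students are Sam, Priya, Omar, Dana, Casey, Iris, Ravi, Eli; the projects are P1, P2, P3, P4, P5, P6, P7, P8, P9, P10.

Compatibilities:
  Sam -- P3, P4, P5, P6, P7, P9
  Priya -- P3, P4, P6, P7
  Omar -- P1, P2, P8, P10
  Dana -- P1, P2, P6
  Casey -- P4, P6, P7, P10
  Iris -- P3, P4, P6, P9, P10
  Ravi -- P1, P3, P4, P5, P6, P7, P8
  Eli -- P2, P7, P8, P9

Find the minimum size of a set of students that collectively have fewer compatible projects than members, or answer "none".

A matching saturating every student exists, for instance Sam→P3, Priya→P4, Omar→P10, Dana→P2, Casey→P7, Iris→P6, Ravi→P1, Eli→P9.
By Hall's marriage theorem, this means |N(S)| ≥ |S| for every subset S, so no violating subset exists.

none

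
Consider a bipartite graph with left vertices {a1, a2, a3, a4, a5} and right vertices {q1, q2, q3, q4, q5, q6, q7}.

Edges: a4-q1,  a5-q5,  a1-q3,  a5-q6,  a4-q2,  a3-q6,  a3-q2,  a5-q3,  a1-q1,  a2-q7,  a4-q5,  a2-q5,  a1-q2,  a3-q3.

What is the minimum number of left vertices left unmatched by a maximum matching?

A valid assignment of size 5: a1-q3, a2-q7, a3-q2, a4-q5, a5-q6.
All 5 left vertices are matched, so no larger matching exists.
That matches 5 of the 5, leaving 0 unmatched; no matching can do better.

0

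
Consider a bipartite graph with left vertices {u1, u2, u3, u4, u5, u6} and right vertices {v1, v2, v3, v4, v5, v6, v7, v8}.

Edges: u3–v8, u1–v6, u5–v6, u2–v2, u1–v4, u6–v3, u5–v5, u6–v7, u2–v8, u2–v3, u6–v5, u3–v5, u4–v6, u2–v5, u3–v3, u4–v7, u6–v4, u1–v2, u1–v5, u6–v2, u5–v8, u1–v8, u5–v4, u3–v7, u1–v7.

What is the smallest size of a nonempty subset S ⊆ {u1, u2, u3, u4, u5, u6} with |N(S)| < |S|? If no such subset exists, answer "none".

none

A matching saturating every left vertex exists, for instance u1→v8, u2→v2, u3→v7, u4→v6, u5→v4, u6→v3.
By Hall's marriage theorem, this means |N(S)| ≥ |S| for every subset S, so no violating subset exists.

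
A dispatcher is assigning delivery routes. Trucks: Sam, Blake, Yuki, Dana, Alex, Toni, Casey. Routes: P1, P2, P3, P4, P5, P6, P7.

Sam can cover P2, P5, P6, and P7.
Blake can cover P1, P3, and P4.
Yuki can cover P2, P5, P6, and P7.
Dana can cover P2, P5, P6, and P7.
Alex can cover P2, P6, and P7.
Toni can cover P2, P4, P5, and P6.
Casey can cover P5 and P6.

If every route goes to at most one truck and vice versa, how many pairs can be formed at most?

One maximum matching: Sam–P2, Blake–P1, Yuki–P6, Dana–P5, Alex–P7, Toni–P4.
The set {Sam, Yuki, Dana, Alex, Casey} has only 4 neighbours ({P2, P5, P6, P7}), so by Hall's theorem at most 6 of the 7 trucks can be matched.

6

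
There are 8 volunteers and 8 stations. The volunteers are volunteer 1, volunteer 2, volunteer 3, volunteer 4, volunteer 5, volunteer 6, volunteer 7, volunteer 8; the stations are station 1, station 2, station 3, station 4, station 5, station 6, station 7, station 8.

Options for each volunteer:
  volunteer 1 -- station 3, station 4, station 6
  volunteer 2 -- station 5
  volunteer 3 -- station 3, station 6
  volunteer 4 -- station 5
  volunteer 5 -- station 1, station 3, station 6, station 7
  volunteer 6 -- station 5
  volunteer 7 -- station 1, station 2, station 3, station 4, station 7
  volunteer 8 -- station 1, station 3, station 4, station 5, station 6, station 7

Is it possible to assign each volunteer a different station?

The set {volunteer 2, volunteer 4, volunteer 6} has only 1 neighbour ({station 5}), so by Hall's theorem at most 6 of the 8 volunteers can be matched.
Hence no matching covers every volunteer.

No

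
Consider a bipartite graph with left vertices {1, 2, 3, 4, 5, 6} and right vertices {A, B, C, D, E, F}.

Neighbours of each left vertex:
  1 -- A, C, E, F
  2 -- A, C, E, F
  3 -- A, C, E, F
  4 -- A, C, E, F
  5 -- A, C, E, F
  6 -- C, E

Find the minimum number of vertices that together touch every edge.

4

{A, C, E, F} is a vertex cover of size 4: every edge has an endpoint in this set.
No smaller cover exists because 1–A, 2–F, 3–C, 4–E is a matching of size 4, and a cover must include an endpoint of each of these disjoint edges (König's theorem).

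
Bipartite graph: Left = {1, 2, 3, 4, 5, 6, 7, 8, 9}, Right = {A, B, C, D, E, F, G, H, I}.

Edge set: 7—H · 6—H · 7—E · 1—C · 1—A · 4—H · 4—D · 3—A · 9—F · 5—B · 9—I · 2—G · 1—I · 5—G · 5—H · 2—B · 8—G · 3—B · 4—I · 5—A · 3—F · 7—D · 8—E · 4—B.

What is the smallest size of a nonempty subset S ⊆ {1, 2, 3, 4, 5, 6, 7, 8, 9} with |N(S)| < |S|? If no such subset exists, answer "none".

A matching saturating every left vertex exists, for instance 1→C, 2→G, 3→B, 4→I, 5→A, 6→H, 7→D, 8→E, 9→F.
By Hall's marriage theorem, this means |N(S)| ≥ |S| for every subset S, so no violating subset exists.

none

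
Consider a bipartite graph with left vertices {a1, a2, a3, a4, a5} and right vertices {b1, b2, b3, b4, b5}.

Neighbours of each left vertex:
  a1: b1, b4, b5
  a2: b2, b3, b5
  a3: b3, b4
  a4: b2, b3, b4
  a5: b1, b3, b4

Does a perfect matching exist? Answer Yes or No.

A valid assignment of size 5: a1→b1, a2→b5, a3→b4, a4→b2, a5→b3.
Every left vertex is matched, so this is a perfect matching.

Yes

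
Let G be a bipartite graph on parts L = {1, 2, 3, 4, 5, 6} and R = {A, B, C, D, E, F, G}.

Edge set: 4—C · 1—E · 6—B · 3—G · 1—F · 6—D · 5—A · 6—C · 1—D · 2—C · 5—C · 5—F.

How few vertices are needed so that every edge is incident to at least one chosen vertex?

{1, 3, 5, 6, C} is a vertex cover of size 5: every edge has an endpoint in this set.
No smaller cover exists because 1–E, 2–C, 3–G, 5–F, 6–B is a matching of size 5, and a cover must include an endpoint of each of these disjoint edges (König's theorem).

5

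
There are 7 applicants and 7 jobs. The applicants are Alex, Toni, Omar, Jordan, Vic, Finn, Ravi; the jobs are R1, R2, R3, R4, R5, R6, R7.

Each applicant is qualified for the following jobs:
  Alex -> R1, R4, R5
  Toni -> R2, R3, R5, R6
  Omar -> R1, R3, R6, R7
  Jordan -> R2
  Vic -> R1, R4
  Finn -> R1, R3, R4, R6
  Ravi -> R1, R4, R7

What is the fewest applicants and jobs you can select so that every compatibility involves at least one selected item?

7

The 7 edges Alex–R5, Toni–R3, Omar–R6, Jordan–R2, Vic–R1, Finn–R4, Ravi–R7 form a matching, so any vertex cover needs at least 7 vertices (one per matched edge).
Conversely {Alex, Toni, Omar, Jordan, Vic, Finn, Ravi} meets every edge and has exactly 7 vertices, so 7 is optimal.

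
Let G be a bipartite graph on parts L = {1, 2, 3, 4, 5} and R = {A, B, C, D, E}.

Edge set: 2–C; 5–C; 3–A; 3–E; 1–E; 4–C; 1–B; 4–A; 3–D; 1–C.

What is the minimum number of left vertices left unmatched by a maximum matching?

A valid assignment of size 4: 1–B, 2–C, 3–E, 4–A.
The set {2, 5} has only 1 neighbour ({C}), so by Hall's theorem at most 4 of the 5 left vertices can be matched.
That matches 4 of the 5, leaving 1 unmatched; no matching can do better.

1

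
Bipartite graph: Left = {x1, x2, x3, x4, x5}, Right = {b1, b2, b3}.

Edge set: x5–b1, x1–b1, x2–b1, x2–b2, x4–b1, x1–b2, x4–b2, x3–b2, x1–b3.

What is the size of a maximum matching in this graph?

One maximum matching: x1→b3, x2→b1, x3→b2.
The set {x2, x3, x4, x5} has only 2 neighbours ({b1, b2}), so by Hall's theorem at most 3 of the 5 left vertices can be matched.

3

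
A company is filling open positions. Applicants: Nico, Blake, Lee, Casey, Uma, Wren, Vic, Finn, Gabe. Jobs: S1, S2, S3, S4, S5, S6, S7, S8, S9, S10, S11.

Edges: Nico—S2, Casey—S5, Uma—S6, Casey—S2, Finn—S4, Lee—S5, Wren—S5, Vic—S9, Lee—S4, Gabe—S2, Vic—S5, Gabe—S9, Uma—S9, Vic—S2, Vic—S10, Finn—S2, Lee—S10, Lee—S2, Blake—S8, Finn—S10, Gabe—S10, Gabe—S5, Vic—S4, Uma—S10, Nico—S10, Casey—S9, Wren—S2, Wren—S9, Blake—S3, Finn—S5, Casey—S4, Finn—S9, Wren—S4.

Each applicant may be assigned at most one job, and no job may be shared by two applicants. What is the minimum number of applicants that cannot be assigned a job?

2

One maximum matching: Nico→S10, Blake→S8, Lee→S5, Casey→S9, Uma→S6, Wren→S4, Vic→S2.
The set {Nico, Lee, Casey, Wren, Vic, Finn, Gabe} has only 5 neighbours ({S10, S2, S4, S5, S9}), so by Hall's theorem at most 7 of the 9 applicants can be matched.
That matches 7 of the 9, leaving 2 unmatched; no matching can do better.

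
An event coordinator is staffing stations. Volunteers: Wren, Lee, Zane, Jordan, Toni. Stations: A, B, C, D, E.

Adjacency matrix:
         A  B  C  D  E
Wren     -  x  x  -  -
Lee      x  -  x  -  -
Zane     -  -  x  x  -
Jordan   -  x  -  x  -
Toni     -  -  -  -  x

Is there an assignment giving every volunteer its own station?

Yes

For example, pair Wren–C, Lee–A, Zane–D, Jordan–B, Toni–E.
All 5 volunteers are covered.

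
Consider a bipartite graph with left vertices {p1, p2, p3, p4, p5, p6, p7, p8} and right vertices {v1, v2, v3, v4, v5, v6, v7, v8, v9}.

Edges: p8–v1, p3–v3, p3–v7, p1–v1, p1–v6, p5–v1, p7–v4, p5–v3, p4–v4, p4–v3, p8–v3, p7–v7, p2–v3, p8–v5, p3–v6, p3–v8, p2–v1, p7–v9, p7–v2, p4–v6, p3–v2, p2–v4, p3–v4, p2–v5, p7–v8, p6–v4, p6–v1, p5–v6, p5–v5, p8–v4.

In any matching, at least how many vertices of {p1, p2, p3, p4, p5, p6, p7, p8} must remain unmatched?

For example, pair p1→v6, p2→v5, p3→v2, p4→v4, p5→v3, p6→v1, p7→v8.
The set {p1, p2, p4, p5, p6, p8} has only 5 neighbours ({v1, v3, v4, v5, v6}), so by Hall's theorem at most 7 of the 8 left vertices can be matched.
That matches 7 of the 8, leaving 1 unmatched; no matching can do better.

1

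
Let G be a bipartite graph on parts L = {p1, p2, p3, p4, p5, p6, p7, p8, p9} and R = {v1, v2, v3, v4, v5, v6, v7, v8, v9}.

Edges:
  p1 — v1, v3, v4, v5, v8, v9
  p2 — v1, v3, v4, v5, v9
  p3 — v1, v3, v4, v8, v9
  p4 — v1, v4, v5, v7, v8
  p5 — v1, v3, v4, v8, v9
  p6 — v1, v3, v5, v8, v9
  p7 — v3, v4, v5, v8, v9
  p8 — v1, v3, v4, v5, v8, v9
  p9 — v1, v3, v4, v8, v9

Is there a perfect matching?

No

The set {p1, p2, p3, p5, p6, p7, p8, p9} has only 6 neighbours ({v1, v3, v4, v5, v8, v9}), so by Hall's theorem at most 7 of the 9 left vertices can be matched.
Hence no matching covers every left vertex.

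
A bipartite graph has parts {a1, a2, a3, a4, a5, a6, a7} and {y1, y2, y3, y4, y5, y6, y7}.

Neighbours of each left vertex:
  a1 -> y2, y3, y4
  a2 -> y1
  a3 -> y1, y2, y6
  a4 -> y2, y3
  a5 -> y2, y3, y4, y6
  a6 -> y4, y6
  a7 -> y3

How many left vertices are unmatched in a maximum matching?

2

A valid assignment of size 5: a1–y4, a2–y1, a3–y6, a4–y2, a5–y3.
The set {a1, a2, a3, a4, a5, a6, a7} has only 5 neighbours ({y1, y2, y3, y4, y6}), so by Hall's theorem at most 5 of the 7 left vertices can be matched.
That matches 5 of the 7, leaving 2 unmatched; no matching can do better.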